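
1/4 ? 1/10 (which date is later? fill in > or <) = <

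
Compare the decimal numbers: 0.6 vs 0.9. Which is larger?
0.9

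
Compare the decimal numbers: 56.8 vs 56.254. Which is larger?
56.8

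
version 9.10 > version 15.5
False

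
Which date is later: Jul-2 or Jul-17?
Jul-17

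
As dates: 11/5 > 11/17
False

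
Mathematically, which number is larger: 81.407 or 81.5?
81.5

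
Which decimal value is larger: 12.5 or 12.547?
12.547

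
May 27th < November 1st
True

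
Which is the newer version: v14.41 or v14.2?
v14.41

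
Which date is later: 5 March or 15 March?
15 March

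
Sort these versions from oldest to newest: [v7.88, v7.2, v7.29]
[v7.2, v7.29, v7.88]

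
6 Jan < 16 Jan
True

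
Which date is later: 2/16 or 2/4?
2/16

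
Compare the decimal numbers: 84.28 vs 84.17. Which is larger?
84.28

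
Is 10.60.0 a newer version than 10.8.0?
Yes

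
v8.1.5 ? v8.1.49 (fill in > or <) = <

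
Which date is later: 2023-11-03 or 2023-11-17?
2023-11-17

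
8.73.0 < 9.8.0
True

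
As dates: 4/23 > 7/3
False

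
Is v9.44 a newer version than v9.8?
Yes. Version numbers are compared segment by segment as integers, not as decimals: minor version 44 > 8, so v9.44 > v9.8 (even though the decimal 9.44 < 9.8).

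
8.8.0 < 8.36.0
True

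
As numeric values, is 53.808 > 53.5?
True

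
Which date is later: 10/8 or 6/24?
10/8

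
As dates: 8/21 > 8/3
True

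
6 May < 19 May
True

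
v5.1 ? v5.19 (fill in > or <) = <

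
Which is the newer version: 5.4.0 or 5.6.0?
5.6.0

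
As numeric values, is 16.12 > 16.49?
False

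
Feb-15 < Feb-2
False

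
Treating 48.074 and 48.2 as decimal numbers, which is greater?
48.2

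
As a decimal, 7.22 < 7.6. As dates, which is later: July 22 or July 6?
July 22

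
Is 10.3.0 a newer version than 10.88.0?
No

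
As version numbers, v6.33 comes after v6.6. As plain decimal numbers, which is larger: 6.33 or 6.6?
6.6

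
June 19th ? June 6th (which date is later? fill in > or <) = >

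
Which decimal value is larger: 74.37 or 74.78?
74.78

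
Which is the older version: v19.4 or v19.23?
v19.4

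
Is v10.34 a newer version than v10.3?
Yes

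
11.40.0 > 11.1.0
True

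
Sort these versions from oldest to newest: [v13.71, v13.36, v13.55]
[v13.36, v13.55, v13.71]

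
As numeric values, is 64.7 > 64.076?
True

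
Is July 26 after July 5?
Yes. Day 26 comes after day 5 in July — this is a date comparison, not a decimal one (the decimal 7.26 would be smaller than 7.5).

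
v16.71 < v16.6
False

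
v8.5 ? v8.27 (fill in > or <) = <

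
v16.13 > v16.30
False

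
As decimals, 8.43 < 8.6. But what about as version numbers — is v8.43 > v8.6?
True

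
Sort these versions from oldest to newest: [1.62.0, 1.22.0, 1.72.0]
[1.22.0, 1.62.0, 1.72.0]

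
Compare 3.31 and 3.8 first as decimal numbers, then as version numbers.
As decimals: 3.31 < 3.8. As versions: v3.31 > v3.8 (minor version 31 > 8).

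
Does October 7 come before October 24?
Yes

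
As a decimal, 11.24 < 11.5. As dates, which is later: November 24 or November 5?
November 24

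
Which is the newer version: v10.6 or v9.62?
v10.6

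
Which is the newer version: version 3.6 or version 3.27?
version 3.27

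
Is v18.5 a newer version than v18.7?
No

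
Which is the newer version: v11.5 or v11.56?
v11.56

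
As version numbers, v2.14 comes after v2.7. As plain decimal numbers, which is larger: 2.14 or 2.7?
2.7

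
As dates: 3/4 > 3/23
False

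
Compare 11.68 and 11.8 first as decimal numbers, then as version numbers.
As decimals: 11.68 < 11.8. As versions: v11.68 > v11.8 (minor version 68 > 8).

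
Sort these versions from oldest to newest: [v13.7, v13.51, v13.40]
[v13.7, v13.40, v13.51]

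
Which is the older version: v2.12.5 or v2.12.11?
v2.12.5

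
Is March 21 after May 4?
No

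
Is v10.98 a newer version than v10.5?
Yes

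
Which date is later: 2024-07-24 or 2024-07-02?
2024-07-24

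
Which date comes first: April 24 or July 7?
April 24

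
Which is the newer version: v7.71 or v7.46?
v7.71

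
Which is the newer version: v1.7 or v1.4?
v1.7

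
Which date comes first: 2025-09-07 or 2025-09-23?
2025-09-07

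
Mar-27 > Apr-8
False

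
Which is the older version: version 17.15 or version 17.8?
version 17.8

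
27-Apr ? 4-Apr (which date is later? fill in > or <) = >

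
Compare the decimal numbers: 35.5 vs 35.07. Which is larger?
35.5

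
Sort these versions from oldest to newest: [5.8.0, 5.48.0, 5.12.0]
[5.8.0, 5.12.0, 5.48.0]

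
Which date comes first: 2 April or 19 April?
2 April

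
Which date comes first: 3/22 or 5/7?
3/22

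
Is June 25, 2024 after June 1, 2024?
Yes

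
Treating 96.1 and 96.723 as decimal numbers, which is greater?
96.723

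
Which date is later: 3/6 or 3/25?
3/25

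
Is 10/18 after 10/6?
Yes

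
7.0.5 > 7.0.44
False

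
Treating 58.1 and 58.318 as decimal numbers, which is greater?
58.318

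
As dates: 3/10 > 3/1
True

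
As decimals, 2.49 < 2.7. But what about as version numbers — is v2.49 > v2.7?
True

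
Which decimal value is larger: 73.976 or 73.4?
73.976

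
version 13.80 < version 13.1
False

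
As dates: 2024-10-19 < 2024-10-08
False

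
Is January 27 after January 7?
Yes. Day 27 comes after day 7 in January — this is a date comparison, not a decimal one (the decimal 1.27 would be smaller than 1.7).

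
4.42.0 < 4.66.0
True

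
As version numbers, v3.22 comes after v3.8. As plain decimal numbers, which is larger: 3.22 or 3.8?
3.8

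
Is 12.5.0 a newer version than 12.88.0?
No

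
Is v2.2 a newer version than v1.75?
Yes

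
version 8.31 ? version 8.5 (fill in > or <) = >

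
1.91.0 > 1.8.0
True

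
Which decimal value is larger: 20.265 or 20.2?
20.265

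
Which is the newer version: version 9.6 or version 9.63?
version 9.63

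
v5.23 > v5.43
False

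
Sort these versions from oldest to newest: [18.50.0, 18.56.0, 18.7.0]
[18.7.0, 18.50.0, 18.56.0]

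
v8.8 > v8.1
True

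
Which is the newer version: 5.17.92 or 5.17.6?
5.17.92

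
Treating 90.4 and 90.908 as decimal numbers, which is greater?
90.908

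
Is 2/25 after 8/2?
No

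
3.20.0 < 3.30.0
True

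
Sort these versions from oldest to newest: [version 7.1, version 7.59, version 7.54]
[version 7.1, version 7.54, version 7.59]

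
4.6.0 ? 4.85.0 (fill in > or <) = <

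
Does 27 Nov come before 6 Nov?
No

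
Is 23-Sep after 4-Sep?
Yes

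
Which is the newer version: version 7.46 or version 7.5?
version 7.46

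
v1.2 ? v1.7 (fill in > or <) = <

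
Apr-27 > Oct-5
False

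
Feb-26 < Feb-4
False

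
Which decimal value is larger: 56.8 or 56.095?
56.8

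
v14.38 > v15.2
False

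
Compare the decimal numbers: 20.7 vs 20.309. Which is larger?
20.7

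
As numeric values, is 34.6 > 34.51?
True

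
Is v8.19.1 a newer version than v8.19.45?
No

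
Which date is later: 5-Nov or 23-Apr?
5-Nov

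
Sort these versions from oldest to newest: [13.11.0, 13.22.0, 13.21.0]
[13.11.0, 13.21.0, 13.22.0]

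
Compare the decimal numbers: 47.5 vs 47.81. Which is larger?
47.81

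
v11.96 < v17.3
True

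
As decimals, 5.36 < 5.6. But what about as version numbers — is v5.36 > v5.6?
True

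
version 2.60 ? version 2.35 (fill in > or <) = >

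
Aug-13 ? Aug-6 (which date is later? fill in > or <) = >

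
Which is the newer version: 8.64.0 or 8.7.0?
8.64.0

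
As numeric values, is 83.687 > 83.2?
True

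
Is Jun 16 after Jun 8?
Yes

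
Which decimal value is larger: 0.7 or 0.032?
0.7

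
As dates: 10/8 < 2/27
False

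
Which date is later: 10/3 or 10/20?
10/20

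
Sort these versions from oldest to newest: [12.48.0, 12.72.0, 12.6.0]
[12.6.0, 12.48.0, 12.72.0]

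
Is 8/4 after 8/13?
No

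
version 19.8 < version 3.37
False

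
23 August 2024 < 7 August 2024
False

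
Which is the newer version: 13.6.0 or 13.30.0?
13.30.0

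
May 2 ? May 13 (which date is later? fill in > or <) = <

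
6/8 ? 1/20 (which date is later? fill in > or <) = >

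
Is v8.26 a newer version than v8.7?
Yes. Version numbers are compared segment by segment as integers, not as decimals: minor version 26 > 7, so v8.26 > v8.7 (even though the decimal 8.26 < 8.7).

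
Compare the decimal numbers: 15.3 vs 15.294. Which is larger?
15.3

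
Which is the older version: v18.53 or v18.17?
v18.17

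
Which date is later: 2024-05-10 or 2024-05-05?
2024-05-10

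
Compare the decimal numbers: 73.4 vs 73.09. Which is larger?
73.4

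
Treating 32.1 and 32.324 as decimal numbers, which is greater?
32.324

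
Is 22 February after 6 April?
No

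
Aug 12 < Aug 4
False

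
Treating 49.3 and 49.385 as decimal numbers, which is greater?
49.385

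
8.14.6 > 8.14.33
False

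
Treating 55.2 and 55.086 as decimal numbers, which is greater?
55.2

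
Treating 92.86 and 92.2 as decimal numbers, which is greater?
92.86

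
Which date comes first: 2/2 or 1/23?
1/23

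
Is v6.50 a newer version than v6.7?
Yes. Version numbers are compared segment by segment as integers, not as decimals: minor version 50 > 7, so v6.50 > v6.7 (even though the decimal 6.50 < 6.7).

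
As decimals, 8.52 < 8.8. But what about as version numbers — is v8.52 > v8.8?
True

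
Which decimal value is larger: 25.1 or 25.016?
25.1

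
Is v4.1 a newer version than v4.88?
No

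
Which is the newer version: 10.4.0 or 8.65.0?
10.4.0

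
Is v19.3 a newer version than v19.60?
No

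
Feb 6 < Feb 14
True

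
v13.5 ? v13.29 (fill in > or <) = <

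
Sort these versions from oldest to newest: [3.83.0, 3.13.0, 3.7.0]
[3.7.0, 3.13.0, 3.83.0]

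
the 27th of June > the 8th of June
True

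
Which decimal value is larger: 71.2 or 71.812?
71.812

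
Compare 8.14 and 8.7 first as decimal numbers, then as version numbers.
As decimals: 8.14 < 8.7. As versions: v8.14 > v8.7 (minor version 14 > 7).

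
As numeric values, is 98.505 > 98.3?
True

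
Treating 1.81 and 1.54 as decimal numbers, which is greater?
1.81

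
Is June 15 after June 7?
Yes. Day 15 comes after day 7 in June — this is a date comparison, not a decimal one (the decimal 6.15 would be smaller than 6.7).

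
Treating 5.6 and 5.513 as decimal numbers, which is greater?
5.6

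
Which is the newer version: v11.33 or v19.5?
v19.5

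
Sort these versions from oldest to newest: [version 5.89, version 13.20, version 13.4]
[version 5.89, version 13.4, version 13.20]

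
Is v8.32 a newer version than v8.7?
Yes. Version numbers are compared segment by segment as integers, not as decimals: minor version 32 > 7, so v8.32 > v8.7 (even though the decimal 8.32 < 8.7).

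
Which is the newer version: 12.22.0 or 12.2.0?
12.22.0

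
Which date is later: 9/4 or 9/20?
9/20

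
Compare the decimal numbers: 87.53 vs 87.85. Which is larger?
87.85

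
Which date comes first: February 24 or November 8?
February 24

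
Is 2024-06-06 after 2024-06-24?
No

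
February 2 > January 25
True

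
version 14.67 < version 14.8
False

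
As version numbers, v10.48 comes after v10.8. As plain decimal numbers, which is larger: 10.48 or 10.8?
10.8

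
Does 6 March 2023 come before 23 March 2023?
Yes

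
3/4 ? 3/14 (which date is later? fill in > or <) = <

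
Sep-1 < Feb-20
False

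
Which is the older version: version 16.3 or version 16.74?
version 16.3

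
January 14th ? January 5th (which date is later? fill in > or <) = >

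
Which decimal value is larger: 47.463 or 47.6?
47.6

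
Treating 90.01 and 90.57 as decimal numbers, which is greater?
90.57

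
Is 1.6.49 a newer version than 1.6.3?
Yes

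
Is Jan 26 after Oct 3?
No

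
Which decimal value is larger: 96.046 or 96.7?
96.7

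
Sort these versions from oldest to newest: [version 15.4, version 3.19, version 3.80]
[version 3.19, version 3.80, version 15.4]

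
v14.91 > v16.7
False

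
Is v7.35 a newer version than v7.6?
Yes. Version numbers are compared segment by segment as integers, not as decimals: minor version 35 > 6, so v7.35 > v7.6 (even though the decimal 7.35 < 7.6).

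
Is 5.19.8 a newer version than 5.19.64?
No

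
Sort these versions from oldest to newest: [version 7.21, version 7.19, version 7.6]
[version 7.6, version 7.19, version 7.21]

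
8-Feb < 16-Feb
True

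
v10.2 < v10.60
True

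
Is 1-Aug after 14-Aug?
No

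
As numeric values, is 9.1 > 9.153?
False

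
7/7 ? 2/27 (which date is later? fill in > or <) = >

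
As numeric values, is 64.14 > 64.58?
False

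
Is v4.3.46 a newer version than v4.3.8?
Yes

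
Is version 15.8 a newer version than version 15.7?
Yes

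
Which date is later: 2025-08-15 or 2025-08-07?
2025-08-15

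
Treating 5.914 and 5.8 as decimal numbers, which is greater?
5.914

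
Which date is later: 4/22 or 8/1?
8/1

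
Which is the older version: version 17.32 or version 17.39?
version 17.32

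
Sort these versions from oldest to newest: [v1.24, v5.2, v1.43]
[v1.24, v1.43, v5.2]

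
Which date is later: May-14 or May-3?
May-14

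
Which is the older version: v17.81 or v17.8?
v17.8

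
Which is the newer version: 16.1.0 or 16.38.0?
16.38.0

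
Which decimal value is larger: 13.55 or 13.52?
13.55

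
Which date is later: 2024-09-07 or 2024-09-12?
2024-09-12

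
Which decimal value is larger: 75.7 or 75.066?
75.7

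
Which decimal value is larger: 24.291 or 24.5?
24.5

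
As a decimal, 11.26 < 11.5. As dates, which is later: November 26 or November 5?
November 26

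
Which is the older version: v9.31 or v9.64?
v9.31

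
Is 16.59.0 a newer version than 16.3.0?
Yes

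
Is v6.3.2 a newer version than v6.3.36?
No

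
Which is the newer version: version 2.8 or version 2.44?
version 2.44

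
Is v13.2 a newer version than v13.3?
No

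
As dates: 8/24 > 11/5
False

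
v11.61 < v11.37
False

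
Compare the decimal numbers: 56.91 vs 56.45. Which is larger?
56.91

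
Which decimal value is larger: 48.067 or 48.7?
48.7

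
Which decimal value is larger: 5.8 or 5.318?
5.8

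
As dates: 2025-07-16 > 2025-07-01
True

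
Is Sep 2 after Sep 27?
No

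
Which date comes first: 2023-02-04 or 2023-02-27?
2023-02-04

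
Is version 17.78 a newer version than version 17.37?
Yes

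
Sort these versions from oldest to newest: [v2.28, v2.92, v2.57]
[v2.28, v2.57, v2.92]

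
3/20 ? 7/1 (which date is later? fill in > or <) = <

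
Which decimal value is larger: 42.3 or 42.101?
42.3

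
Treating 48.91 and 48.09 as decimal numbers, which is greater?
48.91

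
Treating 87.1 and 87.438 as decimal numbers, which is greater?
87.438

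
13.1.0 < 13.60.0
True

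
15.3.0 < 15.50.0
True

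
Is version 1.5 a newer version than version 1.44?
No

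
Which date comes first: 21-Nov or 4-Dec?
21-Nov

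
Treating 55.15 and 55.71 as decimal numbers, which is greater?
55.71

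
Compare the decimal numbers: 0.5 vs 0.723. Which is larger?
0.723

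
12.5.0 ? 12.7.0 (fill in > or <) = <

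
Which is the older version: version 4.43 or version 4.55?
version 4.43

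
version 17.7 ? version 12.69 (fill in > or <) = >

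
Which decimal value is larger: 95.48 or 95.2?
95.48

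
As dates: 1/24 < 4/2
True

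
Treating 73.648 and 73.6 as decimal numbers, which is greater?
73.648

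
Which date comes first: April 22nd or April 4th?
April 4th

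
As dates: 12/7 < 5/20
False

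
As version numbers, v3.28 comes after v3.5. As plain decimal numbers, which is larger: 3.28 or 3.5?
3.5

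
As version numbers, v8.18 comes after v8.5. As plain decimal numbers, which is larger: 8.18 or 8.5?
8.5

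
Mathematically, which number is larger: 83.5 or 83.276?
83.5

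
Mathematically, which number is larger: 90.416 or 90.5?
90.5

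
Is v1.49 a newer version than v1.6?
Yes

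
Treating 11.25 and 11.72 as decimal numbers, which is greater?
11.72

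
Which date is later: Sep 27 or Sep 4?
Sep 27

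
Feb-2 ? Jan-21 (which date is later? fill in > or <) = >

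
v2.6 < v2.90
True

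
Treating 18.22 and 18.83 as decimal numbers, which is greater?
18.83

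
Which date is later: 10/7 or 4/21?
10/7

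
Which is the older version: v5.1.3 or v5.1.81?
v5.1.3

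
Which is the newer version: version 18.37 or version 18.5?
version 18.37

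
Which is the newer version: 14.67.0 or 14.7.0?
14.67.0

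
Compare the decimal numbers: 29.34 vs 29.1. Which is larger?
29.34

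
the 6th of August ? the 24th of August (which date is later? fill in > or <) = <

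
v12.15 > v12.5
True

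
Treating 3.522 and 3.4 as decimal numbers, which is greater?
3.522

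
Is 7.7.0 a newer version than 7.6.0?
Yes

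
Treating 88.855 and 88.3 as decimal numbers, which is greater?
88.855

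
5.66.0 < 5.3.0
False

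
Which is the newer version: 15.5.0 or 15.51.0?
15.51.0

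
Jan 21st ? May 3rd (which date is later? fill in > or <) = <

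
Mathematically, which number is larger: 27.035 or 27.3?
27.3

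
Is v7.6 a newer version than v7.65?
No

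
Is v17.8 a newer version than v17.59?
No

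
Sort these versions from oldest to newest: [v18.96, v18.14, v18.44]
[v18.14, v18.44, v18.96]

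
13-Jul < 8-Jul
False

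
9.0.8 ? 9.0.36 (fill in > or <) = <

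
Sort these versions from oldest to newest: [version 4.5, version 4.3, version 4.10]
[version 4.3, version 4.5, version 4.10]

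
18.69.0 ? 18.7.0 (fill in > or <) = >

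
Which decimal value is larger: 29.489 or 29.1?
29.489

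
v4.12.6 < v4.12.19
True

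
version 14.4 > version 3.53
True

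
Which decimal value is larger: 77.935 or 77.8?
77.935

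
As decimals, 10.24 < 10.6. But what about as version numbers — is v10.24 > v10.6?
True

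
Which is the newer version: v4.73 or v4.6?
v4.73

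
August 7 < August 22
True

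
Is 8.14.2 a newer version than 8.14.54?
No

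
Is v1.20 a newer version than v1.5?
Yes. Version numbers are compared segment by segment as integers, not as decimals: minor version 20 > 5, so v1.20 > v1.5 (even though the decimal 1.20 < 1.5).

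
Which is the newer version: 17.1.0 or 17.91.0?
17.91.0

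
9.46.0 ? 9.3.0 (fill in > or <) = >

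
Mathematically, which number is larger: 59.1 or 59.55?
59.55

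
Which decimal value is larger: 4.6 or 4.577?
4.6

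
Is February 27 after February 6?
Yes. Day 27 comes after day 6 in February — this is a date comparison, not a decimal one (the decimal 2.27 would be smaller than 2.6).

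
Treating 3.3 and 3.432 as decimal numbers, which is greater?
3.432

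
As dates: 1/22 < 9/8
True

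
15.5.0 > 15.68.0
False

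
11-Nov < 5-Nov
False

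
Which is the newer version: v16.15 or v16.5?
v16.15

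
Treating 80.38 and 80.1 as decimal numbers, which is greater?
80.38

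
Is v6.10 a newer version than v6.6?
Yes. Version numbers are compared segment by segment as integers, not as decimals: minor version 10 > 6, so v6.10 > v6.6 (even though the decimal 6.10 < 6.6).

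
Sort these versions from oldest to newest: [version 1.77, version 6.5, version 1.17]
[version 1.17, version 1.77, version 6.5]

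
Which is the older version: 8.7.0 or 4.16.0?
4.16.0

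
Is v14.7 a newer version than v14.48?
No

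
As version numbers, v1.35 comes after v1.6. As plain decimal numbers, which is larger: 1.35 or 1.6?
1.6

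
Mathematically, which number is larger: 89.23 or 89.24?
89.24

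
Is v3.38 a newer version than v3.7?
Yes. Version numbers are compared segment by segment as integers, not as decimals: minor version 38 > 7, so v3.38 > v3.7 (even though the decimal 3.38 < 3.7).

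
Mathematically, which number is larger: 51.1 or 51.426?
51.426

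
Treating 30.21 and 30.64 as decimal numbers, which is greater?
30.64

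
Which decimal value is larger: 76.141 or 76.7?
76.7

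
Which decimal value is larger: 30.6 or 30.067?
30.6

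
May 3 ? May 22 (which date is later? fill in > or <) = <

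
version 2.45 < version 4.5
True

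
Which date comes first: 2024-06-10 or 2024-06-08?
2024-06-08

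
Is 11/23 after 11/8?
Yes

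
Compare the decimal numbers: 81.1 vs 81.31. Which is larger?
81.31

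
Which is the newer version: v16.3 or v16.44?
v16.44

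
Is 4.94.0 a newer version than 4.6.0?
Yes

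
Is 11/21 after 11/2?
Yes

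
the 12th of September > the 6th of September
True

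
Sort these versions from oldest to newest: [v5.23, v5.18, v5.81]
[v5.18, v5.23, v5.81]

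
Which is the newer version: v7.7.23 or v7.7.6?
v7.7.23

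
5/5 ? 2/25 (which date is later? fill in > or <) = >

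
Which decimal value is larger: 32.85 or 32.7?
32.85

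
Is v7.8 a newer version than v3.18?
Yes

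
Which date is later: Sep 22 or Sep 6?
Sep 22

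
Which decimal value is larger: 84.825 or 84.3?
84.825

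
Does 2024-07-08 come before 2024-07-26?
Yes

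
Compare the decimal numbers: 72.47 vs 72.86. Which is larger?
72.86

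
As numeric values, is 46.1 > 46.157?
False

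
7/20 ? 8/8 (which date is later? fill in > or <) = <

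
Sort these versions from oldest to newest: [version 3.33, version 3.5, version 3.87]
[version 3.5, version 3.33, version 3.87]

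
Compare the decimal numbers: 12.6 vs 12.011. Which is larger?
12.6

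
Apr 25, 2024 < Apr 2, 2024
False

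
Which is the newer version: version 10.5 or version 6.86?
version 10.5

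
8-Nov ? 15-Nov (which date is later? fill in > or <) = <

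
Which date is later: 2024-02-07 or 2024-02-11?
2024-02-11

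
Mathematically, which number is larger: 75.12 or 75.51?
75.51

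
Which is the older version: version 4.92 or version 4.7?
version 4.7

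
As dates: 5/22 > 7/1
False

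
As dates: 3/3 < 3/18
True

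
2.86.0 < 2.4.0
False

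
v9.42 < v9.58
True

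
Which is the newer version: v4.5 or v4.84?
v4.84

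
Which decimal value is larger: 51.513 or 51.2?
51.513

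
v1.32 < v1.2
False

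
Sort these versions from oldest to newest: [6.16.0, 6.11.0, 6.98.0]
[6.11.0, 6.16.0, 6.98.0]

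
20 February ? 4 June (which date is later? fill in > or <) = <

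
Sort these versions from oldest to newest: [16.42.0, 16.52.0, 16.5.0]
[16.5.0, 16.42.0, 16.52.0]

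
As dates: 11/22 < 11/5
False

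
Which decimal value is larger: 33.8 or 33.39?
33.8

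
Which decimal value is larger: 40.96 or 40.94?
40.96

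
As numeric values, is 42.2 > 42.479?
False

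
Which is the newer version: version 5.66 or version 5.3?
version 5.66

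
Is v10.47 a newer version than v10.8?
Yes. Version numbers are compared segment by segment as integers, not as decimals: minor version 47 > 8, so v10.47 > v10.8 (even though the decimal 10.47 < 10.8).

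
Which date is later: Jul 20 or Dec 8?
Dec 8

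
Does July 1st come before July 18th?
Yes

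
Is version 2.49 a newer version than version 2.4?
Yes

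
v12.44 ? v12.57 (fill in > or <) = <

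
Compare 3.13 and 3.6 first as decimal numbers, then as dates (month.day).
As decimals: 3.13 < 3.6. As dates: 3/13 is later than 3/6 (day 13 > day 6).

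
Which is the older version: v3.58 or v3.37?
v3.37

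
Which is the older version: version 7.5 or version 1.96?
version 1.96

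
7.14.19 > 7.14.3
True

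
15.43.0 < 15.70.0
True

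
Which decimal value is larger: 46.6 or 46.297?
46.6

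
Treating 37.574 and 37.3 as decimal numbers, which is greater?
37.574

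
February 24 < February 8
False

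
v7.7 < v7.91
True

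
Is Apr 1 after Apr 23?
No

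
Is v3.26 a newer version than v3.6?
Yes. Version numbers are compared segment by segment as integers, not as decimals: minor version 26 > 6, so v3.26 > v3.6 (even though the decimal 3.26 < 3.6).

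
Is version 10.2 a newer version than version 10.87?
No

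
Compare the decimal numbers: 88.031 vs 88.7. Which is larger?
88.7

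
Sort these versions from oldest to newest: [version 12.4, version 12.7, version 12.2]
[version 12.2, version 12.4, version 12.7]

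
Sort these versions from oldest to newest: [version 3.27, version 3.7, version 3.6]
[version 3.6, version 3.7, version 3.27]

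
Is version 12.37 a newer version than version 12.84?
No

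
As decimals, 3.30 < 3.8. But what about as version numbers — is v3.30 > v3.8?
True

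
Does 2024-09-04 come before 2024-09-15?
Yes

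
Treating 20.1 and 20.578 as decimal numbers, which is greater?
20.578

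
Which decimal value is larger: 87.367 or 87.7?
87.7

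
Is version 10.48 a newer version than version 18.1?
No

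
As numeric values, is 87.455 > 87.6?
False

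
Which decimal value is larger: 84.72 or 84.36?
84.72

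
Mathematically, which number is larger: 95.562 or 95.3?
95.562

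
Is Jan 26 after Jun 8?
No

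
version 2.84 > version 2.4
True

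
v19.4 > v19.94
False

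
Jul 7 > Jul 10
False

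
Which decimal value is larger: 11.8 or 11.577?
11.8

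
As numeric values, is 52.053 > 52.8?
False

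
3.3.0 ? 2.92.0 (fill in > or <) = >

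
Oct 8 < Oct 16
True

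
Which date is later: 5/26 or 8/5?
8/5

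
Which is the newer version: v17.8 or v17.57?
v17.57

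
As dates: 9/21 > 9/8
True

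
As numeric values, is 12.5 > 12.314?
True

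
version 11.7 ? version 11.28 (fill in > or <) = <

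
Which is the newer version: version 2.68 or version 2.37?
version 2.68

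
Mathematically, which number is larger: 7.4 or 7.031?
7.4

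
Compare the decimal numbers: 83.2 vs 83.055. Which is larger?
83.2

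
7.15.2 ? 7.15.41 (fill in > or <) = <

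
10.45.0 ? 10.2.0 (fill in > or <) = >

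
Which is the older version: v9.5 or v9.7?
v9.5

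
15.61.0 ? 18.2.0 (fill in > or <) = <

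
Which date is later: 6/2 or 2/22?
6/2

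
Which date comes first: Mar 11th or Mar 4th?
Mar 4th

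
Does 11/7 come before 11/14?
Yes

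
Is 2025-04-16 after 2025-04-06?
Yes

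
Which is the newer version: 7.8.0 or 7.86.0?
7.86.0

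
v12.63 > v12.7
True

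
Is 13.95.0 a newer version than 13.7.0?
Yes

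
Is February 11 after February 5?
Yes. Day 11 comes after day 5 in February — this is a date comparison, not a decimal one (the decimal 2.11 would be smaller than 2.5).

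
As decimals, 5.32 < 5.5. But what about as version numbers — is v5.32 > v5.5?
True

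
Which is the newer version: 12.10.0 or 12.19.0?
12.19.0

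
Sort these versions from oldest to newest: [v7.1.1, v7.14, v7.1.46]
[v7.1.1, v7.1.46, v7.14]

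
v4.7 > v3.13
True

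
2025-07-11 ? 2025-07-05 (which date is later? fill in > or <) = >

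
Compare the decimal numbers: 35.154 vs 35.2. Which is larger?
35.2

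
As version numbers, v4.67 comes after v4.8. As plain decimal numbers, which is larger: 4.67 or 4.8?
4.8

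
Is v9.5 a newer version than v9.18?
No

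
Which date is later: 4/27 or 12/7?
12/7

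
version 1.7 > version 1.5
True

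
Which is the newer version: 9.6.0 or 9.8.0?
9.8.0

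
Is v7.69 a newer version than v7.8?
Yes. Version numbers are compared segment by segment as integers, not as decimals: minor version 69 > 8, so v7.69 > v7.8 (even though the decimal 7.69 < 7.8).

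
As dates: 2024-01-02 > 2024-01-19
False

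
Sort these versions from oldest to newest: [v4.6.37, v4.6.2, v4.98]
[v4.6.2, v4.6.37, v4.98]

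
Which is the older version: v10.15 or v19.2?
v10.15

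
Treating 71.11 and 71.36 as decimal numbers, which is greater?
71.36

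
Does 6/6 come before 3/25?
No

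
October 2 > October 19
False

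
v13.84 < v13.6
False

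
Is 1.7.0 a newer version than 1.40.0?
No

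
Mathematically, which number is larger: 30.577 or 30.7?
30.7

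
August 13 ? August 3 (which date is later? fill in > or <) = >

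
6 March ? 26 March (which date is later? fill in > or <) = <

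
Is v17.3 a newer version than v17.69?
No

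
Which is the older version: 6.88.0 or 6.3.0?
6.3.0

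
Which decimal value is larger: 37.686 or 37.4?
37.686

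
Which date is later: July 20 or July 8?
July 20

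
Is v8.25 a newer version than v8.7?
Yes. Version numbers are compared segment by segment as integers, not as decimals: minor version 25 > 7, so v8.25 > v8.7 (even though the decimal 8.25 < 8.7).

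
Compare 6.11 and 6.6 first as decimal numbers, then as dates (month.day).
As decimals: 6.11 < 6.6. As dates: 6/11 is later than 6/6 (day 11 > day 6).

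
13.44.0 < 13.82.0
True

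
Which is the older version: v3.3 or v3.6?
v3.3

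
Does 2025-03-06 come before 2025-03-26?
Yes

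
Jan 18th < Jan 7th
False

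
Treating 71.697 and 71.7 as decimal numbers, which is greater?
71.7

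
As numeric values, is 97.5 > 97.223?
True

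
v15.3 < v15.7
True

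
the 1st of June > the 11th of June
False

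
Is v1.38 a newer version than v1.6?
Yes. Version numbers are compared segment by segment as integers, not as decimals: minor version 38 > 6, so v1.38 > v1.6 (even though the decimal 1.38 < 1.6).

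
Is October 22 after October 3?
Yes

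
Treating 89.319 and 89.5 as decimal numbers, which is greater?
89.5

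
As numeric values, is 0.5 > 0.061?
True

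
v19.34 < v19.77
True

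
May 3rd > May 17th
False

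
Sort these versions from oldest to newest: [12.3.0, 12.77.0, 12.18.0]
[12.3.0, 12.18.0, 12.77.0]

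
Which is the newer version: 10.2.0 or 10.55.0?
10.55.0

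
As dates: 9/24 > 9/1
True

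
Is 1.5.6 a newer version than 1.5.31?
No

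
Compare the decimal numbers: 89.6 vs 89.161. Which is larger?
89.6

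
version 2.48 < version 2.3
False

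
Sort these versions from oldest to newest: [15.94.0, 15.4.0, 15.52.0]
[15.4.0, 15.52.0, 15.94.0]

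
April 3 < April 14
True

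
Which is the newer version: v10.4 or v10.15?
v10.15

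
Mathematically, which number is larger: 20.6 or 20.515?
20.6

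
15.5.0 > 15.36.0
False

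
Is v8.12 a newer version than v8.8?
Yes. Version numbers are compared segment by segment as integers, not as decimals: minor version 12 > 8, so v8.12 > v8.8 (even though the decimal 8.12 < 8.8).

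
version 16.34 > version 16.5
True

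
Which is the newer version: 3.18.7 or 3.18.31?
3.18.31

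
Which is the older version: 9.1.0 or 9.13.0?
9.1.0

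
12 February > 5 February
True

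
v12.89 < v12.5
False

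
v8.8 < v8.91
True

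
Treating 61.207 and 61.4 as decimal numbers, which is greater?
61.4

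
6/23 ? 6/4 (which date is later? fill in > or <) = >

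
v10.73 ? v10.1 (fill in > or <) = >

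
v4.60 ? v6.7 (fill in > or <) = <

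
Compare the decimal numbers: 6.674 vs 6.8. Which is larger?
6.8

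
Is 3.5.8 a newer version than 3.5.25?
No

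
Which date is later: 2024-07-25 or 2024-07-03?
2024-07-25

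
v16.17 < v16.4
False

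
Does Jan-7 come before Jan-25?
Yes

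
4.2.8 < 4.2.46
True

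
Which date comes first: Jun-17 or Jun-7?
Jun-7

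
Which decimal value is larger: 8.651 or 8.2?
8.651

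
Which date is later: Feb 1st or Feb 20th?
Feb 20th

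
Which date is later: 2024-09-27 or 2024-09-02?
2024-09-27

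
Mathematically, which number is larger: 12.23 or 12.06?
12.23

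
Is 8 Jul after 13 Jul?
No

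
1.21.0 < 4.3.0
True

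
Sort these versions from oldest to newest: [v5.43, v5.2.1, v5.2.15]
[v5.2.1, v5.2.15, v5.43]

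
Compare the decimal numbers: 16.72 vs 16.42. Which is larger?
16.72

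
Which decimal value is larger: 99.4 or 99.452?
99.452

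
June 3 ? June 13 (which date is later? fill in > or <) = <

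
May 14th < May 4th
False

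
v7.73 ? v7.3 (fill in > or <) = >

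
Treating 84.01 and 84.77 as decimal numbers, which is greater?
84.77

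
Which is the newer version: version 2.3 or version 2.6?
version 2.6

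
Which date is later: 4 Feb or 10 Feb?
10 Feb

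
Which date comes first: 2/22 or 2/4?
2/4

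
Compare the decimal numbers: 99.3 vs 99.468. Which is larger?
99.468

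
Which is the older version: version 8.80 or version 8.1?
version 8.1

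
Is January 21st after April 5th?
No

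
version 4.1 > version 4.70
False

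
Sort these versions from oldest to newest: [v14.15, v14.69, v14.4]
[v14.4, v14.15, v14.69]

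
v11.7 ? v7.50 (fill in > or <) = >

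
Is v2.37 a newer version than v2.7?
Yes. Version numbers are compared segment by segment as integers, not as decimals: minor version 37 > 7, so v2.37 > v2.7 (even though the decimal 2.37 < 2.7).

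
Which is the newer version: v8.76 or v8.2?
v8.76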